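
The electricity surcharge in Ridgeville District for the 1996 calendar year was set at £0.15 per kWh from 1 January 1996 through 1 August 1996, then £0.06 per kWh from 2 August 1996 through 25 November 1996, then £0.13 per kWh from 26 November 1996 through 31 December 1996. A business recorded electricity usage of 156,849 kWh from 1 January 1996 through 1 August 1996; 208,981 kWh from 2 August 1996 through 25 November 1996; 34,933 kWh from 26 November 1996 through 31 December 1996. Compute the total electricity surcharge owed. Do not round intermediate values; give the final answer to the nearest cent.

1 January – 1 August 1996: 156,849 kWh at £0.15/kWh → £23,527.35
2 August – 25 November 1996: 208,981 kWh at £0.06/kWh → £12,538.86
26 November – 31 December 1996: 34,933 kWh at £0.13/kWh → £4,541.29

£40,607.50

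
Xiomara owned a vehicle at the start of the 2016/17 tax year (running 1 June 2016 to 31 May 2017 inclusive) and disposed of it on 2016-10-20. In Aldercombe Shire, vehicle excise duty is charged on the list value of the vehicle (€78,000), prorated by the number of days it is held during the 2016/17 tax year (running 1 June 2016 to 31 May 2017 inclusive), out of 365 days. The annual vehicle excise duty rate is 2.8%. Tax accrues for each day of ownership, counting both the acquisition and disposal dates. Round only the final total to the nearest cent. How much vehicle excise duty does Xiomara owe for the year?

Days held (2016-06-01 to 2016-10-20): 142 out of 365
Tax = €78,000 × 2.8% × 142/365 = €849.6658

€849.67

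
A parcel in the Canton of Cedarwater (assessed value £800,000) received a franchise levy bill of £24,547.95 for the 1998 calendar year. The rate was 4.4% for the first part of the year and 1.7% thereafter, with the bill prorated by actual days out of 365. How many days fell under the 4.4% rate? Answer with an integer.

185 days

Let d = days at the first rate; then 365 − d days at the second rate.
£800,000 × [4.4%·d + 1.7%·(365−d)] / 365 = £24,547.95
Solving gives d = 185, so the new rate took effect on 5 July 1998.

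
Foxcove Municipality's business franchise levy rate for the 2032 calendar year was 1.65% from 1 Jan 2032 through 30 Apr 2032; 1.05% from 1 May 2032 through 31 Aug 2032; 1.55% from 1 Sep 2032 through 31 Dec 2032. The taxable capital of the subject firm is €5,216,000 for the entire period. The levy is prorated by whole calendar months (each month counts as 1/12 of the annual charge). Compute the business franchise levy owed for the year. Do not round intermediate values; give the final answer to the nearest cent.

1 Jan – 30 Apr 2032: 4 months at 1.65% → €5,216,000 × 1.65% × 4/12 = €28,688.0000
1 May – 31 Aug 2032: 4 months at 1.05% → €5,216,000 × 1.05% × 4/12 = €18,256.0000
1 Sep – 31 Dec 2032: 4 months at 1.55% → €5,216,000 × 1.55% × 4/12 = €26,949.3333
Total = €73,893.3333

€73,893.33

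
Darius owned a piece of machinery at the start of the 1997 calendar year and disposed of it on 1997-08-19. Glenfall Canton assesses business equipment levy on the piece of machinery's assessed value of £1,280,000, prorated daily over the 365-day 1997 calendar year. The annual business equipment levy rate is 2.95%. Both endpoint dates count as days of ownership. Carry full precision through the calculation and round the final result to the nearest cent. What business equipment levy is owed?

£23,897.42

Days held (1997-01-01 to 1997-08-19): 231 out of 365
Tax = £1,280,000 × 2.95% × 231/365 = £23,897.4247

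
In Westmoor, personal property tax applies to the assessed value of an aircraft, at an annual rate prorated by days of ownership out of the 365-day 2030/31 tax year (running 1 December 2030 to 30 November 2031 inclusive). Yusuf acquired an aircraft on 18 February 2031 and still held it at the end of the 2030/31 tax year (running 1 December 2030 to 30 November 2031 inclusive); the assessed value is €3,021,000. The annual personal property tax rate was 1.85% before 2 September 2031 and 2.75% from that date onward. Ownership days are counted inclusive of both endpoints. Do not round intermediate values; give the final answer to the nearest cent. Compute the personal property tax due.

€50,496.22

18 February – 1 September 2031: 196 days at 1.85% → €3,021,000 × 1.85% × 196/365 = €30,011.3589
2 September – 30 November 2031: 90 days at 2.75% → €3,021,000 × 2.75% × 90/365 = €20,484.8630
Total = €50,496.2219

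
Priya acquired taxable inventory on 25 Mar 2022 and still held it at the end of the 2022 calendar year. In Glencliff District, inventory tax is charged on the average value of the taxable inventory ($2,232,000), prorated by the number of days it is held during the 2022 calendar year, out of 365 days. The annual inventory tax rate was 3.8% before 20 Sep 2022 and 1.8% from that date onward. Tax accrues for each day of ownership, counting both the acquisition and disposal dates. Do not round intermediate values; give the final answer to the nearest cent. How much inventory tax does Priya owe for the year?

$52,932.03

25 Mar – 19 Sep 2022: 179 days at 3.8% → $2,232,000 × 3.8% × 179/365 = $41,594.6959
20 Sep – 31 Dec 2022: 103 days at 1.8% → $2,232,000 × 1.8% × 103/365 = $11,337.3370
Total = $52,932.0329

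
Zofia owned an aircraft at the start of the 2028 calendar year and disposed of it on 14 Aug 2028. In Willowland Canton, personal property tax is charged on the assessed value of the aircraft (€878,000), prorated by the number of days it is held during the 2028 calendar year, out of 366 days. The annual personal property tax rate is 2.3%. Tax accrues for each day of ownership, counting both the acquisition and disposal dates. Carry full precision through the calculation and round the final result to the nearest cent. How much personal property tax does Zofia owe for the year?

€12,524.69

Days held (1 Jan – 14 Aug 2028): 227 out of 366
Tax = €878,000 × 2.3% × 227/366 = €12,524.6940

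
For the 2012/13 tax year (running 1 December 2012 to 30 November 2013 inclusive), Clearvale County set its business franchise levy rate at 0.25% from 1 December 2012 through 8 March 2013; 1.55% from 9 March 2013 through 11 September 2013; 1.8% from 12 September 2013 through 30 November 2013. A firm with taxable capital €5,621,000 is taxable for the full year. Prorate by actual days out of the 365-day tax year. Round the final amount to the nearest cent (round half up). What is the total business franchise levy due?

€70,585.90

1 December 2012 – 8 March 2013: 98 days at 0.25% → €5,621,000 × 0.25% × 98/365 = €3,773.0000
9 March – 11 September 2013: 187 days at 1.55% → €5,621,000 × 1.55% × 187/365 = €44,636.9000
12 September – 30 November 2013: 80 days at 1.8% → €5,621,000 × 1.8% × 80/365 = €22,176.0000
Total = €70,585.9000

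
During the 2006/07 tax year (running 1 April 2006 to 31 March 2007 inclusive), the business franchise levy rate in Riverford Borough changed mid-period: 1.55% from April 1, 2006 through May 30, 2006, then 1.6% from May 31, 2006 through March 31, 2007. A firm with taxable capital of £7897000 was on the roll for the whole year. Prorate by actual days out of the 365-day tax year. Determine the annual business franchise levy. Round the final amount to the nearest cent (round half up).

£125702.93

April 1 – May 30, 2006: 60 days at 1.55% → £7897000 × 1.55% × 60/365 = £20121.1233
May 31, 2006 – March 31, 2007: 305 days at 1.6% → £7897000 × 1.6% × 305/365 = £105581.8082
Total = £125702.9315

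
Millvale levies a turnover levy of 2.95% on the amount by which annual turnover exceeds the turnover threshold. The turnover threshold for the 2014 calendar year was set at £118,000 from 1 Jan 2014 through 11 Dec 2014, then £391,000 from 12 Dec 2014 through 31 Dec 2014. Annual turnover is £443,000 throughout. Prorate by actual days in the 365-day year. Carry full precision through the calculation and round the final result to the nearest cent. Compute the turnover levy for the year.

1 Jan – 11 Dec 2014: 345 days, exemption £118,000 → (£443,000 − £118,000) × 2.95% × 345/365 = £9,062.1575
12 Dec – 31 Dec 2014: 20 days, exemption £391,000 → (£443,000 − £391,000) × 2.95% × 20/365 = £84.0548
Total = £9,146.2123

£9,146.21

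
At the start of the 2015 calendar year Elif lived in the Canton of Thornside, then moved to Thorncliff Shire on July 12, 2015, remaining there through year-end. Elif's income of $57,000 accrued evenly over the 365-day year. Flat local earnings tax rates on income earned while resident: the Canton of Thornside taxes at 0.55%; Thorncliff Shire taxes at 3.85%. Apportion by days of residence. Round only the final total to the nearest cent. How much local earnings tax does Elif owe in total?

$1,205.04

The Canton of Thornside, January 1 – July 11, 2015: 192 days → $57,000 × 0.55% × 192/365 = $164.9096
Thorncliff Shire, July 12 – December 31, 2015: 173 days → $57,000 × 3.85% × 173/365 = $1,040.1329
Total = $1,205.0425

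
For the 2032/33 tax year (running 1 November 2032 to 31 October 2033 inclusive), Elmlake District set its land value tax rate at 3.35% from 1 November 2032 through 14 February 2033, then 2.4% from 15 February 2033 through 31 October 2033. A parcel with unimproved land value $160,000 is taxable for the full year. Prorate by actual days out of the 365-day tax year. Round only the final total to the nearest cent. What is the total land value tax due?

1 November 2032 – 14 February 2033: 106 days at 3.35% → $160,000 × 3.35% × 106/365 = $1,556.6027
15 February – 31 October 2033: 259 days at 2.4% → $160,000 × 2.4% × 259/365 = $2,724.8219
Total = $4,281.4247

$4,281.42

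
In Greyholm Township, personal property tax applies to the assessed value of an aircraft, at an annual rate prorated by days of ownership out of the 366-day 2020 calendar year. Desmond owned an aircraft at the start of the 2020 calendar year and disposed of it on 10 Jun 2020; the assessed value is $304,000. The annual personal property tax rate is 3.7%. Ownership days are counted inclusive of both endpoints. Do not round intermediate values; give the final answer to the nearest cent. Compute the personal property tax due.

$4,978.62

Days held (1 Jan – 10 Jun 2020): 162 out of 366
Tax = $304,000 × 3.7% × 162/366 = $4,978.6230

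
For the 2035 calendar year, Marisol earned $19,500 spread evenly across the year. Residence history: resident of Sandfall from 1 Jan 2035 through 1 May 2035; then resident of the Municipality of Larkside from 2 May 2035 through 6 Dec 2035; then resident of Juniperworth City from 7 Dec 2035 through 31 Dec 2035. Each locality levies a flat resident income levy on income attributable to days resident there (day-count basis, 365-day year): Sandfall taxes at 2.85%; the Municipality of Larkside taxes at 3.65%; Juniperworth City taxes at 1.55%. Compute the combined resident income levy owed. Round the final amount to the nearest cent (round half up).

Sandfall, 1 Jan – 1 May 2035: 121 days → $19,500 × 2.85% × 121/365 = $184.2349
The Municipality of Larkside, 2 May – 6 Dec 2035: 219 days → $19,500 × 3.65% × 219/365 = $427.0500
Juniperworth City, 7 Dec – 31 Dec 2035: 25 days → $19,500 × 1.55% × 25/365 = $20.7021
Total = $631.9870

$631.99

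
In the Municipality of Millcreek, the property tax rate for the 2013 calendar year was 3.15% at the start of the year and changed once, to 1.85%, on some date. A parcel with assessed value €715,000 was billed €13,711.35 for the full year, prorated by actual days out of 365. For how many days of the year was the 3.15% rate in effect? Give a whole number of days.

Let d = days at the first rate; then 365 − d days at the second rate.
€715,000 × [3.15%·d + 1.85%·(365−d)] / 365 = €13,711.35
Solving gives d = 19, so the new rate took effect on 20 Jan 2013.

19 days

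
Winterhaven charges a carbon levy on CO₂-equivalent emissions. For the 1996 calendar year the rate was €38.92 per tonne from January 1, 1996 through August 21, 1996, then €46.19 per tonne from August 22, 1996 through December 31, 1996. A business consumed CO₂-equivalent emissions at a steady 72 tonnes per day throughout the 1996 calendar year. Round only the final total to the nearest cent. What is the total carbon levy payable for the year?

€1094713.92

January 1 – August 21, 1996: 234 days × 72 tonnes/day = 16,848 tonnes at €38.92/tonne → €655724.16
August 22 – December 31, 1996: 132 days × 72 tonnes/day = 9,504 tonnes at €46.19/tonne → €438989.76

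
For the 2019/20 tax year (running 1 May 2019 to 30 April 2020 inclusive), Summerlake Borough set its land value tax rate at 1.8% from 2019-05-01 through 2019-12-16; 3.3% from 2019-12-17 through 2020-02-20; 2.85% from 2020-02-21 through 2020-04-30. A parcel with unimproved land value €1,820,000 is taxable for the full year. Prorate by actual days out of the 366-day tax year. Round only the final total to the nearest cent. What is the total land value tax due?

€41,337.87

2019-05-01 to 2019-12-16: 230 days at 1.8% → €1,820,000 × 1.8% × 230/366 = €20,586.8852
2019-12-17 to 2020-02-20: 66 days at 3.3% → €1,820,000 × 3.3% × 66/366 = €10,830.4918
2020-02-21 to 2020-04-30: 70 days at 2.85% → €1,820,000 × 2.85% × 70/366 = €9,920.4918
Total = €41,337.8689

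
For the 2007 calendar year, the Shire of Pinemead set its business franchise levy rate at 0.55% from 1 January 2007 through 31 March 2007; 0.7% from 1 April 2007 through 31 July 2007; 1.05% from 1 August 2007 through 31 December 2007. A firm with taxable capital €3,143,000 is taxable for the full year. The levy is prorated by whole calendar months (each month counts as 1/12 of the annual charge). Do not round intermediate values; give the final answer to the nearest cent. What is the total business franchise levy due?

1 January – 31 March 2007: 3 months at 0.55% → €3,143,000 × 0.55% × 3/12 = €4,321.6250
1 April – 31 July 2007: 4 months at 0.7% → €3,143,000 × 0.7% × 4/12 = €7,333.6667
1 August – 31 December 2007: 5 months at 1.05% → €3,143,000 × 1.05% × 5/12 = €13,750.6250
Total = €25,405.9167

€25,405.92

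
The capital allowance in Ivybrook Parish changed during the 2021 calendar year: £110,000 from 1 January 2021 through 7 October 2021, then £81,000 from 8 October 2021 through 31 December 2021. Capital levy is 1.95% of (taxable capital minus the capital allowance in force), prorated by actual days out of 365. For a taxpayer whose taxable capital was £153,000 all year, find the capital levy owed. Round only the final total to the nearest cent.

£970.19

1 January – 7 October 2021: 280 days, exemption £110,000 → (£153,000 − £110,000) × 1.95% × 280/365 = £643.2329
8 October – 31 December 2021: 85 days, exemption £81,000 → (£153,000 − £81,000) × 1.95% × 85/365 = £326.9589
Total = £970.1918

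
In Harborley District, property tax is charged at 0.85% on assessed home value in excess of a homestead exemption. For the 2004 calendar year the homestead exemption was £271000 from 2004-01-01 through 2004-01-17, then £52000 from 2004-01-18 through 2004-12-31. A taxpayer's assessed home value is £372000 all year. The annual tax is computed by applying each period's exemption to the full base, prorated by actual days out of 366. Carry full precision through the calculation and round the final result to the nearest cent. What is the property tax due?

£2633.54

2004-01-01 to 2004-01-17: 17 days, exemption £271000 → (£372000 − £271000) × 0.85% × 17/366 = £39.8757
2004-01-18 to 2004-12-31: 349 days, exemption £52000 → (£372000 − £52000) × 0.85% × 349/366 = £2593.6612
Total = £2633.5369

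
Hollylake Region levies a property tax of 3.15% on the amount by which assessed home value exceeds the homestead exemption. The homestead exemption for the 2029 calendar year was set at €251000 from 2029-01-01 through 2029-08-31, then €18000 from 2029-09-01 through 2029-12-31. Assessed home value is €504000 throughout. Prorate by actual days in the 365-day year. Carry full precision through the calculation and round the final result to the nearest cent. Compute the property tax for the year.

2029-01-01 to 2029-08-31: 243 days, exemption €251000 → (€504000 − €251000) × 3.15% × 243/365 = €5305.7219
2029-09-01 to 2029-12-31: 122 days, exemption €18000 → (€504000 − €18000) × 3.15% × 122/365 = €5116.9808
Total = €10422.7027

€10422.70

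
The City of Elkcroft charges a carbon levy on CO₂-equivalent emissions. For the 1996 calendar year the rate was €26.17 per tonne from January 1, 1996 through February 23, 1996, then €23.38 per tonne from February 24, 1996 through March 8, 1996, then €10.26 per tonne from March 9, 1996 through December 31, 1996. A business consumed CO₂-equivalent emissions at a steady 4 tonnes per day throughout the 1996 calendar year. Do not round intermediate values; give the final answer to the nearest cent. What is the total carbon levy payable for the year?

January 1 – February 23, 1996: 54 days × 4 tonnes/day = 216 tonnes at €26.17/tonne → €5,652.72
February 24 – March 8, 1996: 14 days × 4 tonnes/day = 56 tonnes at €23.38/tonne → €1,309.28
March 9 – December 31, 1996: 298 days × 4 tonnes/day = 1,192 tonnes at €10.26/tonne → €12,229.92

€19,191.92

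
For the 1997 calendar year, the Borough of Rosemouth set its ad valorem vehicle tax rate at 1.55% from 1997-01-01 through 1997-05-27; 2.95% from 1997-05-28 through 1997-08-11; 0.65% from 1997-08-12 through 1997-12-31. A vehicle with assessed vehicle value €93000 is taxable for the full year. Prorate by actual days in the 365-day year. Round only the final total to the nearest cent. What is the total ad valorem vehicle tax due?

1997-01-01 to 1997-05-27: 147 days at 1.55% → €93000 × 1.55% × 147/365 = €580.5493
1997-05-28 to 1997-08-11: 76 days at 2.95% → €93000 × 2.95% × 76/365 = €571.2493
1997-08-12 to 1997-12-31: 142 days at 0.65% → €93000 × 0.65% × 142/365 = €235.1753
Total = €1386.9740

€1386.97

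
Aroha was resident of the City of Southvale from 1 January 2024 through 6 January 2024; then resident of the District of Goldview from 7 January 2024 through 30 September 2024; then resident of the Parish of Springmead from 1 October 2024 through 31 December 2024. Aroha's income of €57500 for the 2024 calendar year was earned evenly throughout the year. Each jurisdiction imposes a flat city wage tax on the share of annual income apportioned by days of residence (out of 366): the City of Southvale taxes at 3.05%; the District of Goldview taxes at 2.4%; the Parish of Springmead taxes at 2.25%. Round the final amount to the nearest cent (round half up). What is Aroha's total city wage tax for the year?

€1364.45

The City of Southvale, 1 January – 6 January 2024: 6 days → €57500 × 3.05% × 6/366 = €28.7500
The District of Goldview, 7 January – 30 September 2024: 268 days → €57500 × 2.4% × 268/366 = €1010.4918
The Parish of Springmead, 1 October – 31 December 2024: 92 days → €57500 × 2.25% × 92/366 = €325.2049
Total = €1364.4467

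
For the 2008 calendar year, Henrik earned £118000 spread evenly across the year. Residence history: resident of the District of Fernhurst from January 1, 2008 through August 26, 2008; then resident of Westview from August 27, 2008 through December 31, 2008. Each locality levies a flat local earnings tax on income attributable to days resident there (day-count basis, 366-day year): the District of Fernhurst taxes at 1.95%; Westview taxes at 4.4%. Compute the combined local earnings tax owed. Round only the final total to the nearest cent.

£3304.16

The District of Fernhurst, January 1 – August 26, 2008: 239 days → £118000 × 1.95% × 239/366 = £1502.5656
Westview, August 27 – December 31, 2008: 127 days → £118000 × 4.4% × 127/366 = £1801.5956
Total = £3304.1612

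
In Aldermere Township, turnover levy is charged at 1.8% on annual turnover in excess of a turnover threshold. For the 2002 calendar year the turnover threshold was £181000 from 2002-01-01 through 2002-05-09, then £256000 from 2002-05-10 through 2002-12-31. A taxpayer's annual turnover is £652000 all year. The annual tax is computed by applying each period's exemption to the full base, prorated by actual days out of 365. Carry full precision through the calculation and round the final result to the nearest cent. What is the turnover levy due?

2002-01-01 to 2002-05-09: 129 days, exemption £181000 → (£652000 − £181000) × 1.8% × 129/365 = £2996.3342
2002-05-10 to 2002-12-31: 236 days, exemption £256000 → (£652000 − £256000) × 1.8% × 236/365 = £4608.7890
Total = £7605.1233

£7605.12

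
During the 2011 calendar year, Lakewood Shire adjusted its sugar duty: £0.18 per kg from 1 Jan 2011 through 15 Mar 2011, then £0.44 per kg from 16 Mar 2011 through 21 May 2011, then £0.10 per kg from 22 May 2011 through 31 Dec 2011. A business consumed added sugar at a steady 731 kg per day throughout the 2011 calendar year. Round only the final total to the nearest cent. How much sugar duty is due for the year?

£47,661.20

1 Jan – 15 Mar 2011: 74 days × 731 kg/day = 54,094 kg at £0.18/kg → £9,736.92
16 Mar – 21 May 2011: 67 days × 731 kg/day = 48,977 kg at £0.44/kg → £21,549.88
22 May – 31 Dec 2011: 224 days × 731 kg/day = 163,744 kg at £0.10/kg → £16,374.40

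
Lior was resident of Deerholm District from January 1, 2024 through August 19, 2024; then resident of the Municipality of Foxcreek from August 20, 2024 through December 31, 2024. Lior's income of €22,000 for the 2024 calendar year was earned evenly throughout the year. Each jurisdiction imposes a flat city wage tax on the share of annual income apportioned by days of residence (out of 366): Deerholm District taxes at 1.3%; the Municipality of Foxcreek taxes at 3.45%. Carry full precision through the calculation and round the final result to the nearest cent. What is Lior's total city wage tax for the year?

€459.17

Deerholm District, January 1 – August 19, 2024: 232 days → €22,000 × 1.3% × 232/366 = €181.2896
The Municipality of Foxcreek, August 20 – December 31, 2024: 134 days → €22,000 × 3.45% × 134/366 = €277.8852
Total = €459.1749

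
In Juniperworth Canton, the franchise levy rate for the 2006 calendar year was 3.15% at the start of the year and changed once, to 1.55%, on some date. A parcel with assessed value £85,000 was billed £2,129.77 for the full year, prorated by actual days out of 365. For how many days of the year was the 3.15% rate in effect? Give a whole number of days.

218 days

Let d = days at the first rate; then 365 − d days at the second rate.
£85,000 × [3.15%·d + 1.55%·(365−d)] / 365 = £2,129.77
Solving gives d = 218, so the new rate took effect on August 7, 2006.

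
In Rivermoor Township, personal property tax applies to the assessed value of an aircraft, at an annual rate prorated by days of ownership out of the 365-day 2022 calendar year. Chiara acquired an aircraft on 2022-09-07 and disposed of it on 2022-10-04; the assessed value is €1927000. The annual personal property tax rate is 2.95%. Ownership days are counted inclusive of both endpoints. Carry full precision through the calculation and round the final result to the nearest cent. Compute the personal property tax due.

€4360.83

Days held (2022-09-07 to 2022-10-04): 28 out of 365
Tax = €1927000 × 2.95% × 28/365 = €4360.8274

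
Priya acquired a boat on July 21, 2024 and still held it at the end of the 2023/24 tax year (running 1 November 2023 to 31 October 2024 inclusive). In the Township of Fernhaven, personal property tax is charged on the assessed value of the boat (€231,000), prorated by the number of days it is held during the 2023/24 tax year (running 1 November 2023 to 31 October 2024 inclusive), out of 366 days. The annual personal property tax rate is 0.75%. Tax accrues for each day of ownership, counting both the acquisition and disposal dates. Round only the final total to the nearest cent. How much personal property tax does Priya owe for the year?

Days held (July 21 – October 31, 2024): 103 out of 366
Tax = €231,000 × 0.75% × 103/366 = €487.5615

€487.56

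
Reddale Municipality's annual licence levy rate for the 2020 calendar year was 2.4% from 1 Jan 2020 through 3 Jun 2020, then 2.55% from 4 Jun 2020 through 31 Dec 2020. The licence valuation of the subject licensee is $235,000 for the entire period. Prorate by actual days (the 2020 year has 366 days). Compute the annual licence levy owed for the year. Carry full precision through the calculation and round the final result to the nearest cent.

1 Jan – 3 Jun 2020: 155 days at 2.4% → $235,000 × 2.4% × 155/366 = $2,388.5246
4 Jun – 31 Dec 2020: 211 days at 2.55% → $235,000 × 2.55% × 211/366 = $3,454.6926
Total = $5,843.2172

$5,843.22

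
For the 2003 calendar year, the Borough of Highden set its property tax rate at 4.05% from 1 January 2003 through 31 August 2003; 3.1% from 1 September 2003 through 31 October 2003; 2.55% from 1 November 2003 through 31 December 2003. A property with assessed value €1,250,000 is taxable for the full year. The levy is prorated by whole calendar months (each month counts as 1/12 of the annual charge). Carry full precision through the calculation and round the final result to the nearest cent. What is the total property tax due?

€45,520.83

1 January – 31 August 2003: 8 months at 4.05% → €1,250,000 × 4.05% × 8/12 = €33,750.0000
1 September – 31 October 2003: 2 months at 3.1% → €1,250,000 × 3.1% × 2/12 = €6,458.3333
1 November – 31 December 2003: 2 months at 2.55% → €1,250,000 × 2.55% × 2/12 = €5,312.5000
Total = €45,520.8333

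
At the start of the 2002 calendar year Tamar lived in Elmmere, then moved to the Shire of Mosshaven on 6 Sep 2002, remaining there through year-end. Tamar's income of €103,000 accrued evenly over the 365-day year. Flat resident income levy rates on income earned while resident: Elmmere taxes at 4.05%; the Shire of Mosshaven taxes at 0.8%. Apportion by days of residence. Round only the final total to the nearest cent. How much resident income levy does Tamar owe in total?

€3,098.47

Elmmere, 1 Jan – 5 Sep 2002: 248 days → €103,000 × 4.05% × 248/365 = €2,834.3342
The Shire of Mosshaven, 6 Sep – 31 Dec 2002: 117 days → €103,000 × 0.8% × 117/365 = €264.1315
Total = €3,098.4658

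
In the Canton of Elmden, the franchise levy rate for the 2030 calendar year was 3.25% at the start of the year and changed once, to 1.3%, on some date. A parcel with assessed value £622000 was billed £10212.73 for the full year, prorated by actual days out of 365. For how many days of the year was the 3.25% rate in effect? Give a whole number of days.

Let d = days at the first rate; then 365 − d days at the second rate.
£622000 × [3.25%·d + 1.3%·(365−d)] / 365 = £10212.73
Solving gives d = 64, so the new rate took effect on 6 Mar 2030.

64 days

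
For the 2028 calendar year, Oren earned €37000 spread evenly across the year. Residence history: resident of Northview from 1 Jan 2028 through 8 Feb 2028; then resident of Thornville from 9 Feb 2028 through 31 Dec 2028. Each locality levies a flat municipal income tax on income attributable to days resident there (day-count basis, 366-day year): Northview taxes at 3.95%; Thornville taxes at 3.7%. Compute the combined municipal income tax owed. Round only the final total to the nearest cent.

€1378.86

Northview, 1 Jan – 8 Feb 2028: 39 days → €37000 × 3.95% × 39/366 = €155.7336
Thornville, 9 Feb – 31 Dec 2028: 327 days → €37000 × 3.7% × 327/366 = €1223.1230
Total = €1378.8566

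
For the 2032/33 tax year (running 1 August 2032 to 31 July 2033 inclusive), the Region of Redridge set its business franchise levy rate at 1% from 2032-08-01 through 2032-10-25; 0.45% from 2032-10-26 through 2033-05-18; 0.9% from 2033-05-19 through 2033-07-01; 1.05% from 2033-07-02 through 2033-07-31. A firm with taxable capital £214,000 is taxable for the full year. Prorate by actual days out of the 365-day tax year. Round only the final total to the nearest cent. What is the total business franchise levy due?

£1,461.94

2032-08-01 to 2032-10-25: 86 days at 1% → £214,000 × 1% × 86/365 = £504.2192
2032-10-26 to 2033-05-18: 205 days at 0.45% → £214,000 × 0.45% × 205/365 = £540.8630
2033-05-19 to 2033-07-01: 44 days at 0.9% → £214,000 × 0.9% × 44/365 = £232.1753
2033-07-02 to 2033-07-31: 30 days at 1.05% → £214,000 × 1.05% × 30/365 = £184.6849
Total = £1,461.9425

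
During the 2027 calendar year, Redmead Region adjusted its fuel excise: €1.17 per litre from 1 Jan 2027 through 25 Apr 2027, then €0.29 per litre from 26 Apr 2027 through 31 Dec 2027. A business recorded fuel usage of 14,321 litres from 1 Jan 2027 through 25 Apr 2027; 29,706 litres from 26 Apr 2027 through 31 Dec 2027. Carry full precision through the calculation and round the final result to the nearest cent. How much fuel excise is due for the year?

€25,370.31

1 Jan – 25 Apr 2027: 14,321 litres at €1.17/litre → €16,755.57
26 Apr – 31 Dec 2027: 29,706 litres at €0.29/litre → €8,614.74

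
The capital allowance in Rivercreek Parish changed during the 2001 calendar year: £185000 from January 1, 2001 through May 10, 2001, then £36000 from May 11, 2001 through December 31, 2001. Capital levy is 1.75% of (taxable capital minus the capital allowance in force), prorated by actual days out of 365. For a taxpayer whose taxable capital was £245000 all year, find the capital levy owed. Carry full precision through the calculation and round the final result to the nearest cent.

£2728.80

January 1 – May 10, 2001: 130 days, exemption £185000 → (£245000 − £185000) × 1.75% × 130/365 = £373.9726
May 11 – December 31, 2001: 235 days, exemption £36000 → (£245000 − £36000) × 1.75% × 235/365 = £2354.8288
Total = £2728.8014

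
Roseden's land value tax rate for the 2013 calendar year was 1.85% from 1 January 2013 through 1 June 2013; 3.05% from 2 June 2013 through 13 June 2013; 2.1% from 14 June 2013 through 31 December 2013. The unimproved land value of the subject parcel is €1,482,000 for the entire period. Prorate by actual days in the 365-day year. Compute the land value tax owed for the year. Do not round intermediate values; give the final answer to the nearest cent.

1 January – 1 June 2013: 152 days at 1.85% → €1,482,000 × 1.85% × 152/365 = €11,417.4904
2 June – 13 June 2013: 12 days at 3.05% → €1,482,000 × 3.05% × 12/365 = €1,486.0603
14 June – 31 December 2013: 201 days at 2.1% → €1,482,000 × 2.1% × 201/365 = €17,138.4164
Total = €30,041.9671

€30,041.97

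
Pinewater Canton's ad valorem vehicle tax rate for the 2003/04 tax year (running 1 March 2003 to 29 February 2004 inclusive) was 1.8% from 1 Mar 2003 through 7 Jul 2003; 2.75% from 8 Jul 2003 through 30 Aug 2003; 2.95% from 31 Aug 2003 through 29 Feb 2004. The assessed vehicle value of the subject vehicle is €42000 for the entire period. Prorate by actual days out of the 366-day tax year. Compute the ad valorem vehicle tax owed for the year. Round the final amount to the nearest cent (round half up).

1 Mar – 7 Jul 2003: 129 days at 1.8% → €42000 × 1.8% × 129/366 = €266.4590
8 Jul – 30 Aug 2003: 54 days at 2.75% → €42000 × 2.75% × 54/366 = €170.4098
31 Aug 2003 – 29 Feb 2004: 183 days at 2.95% → €42000 × 2.95% × 183/366 = €619.5000
Total = €1056.3689

€1056.37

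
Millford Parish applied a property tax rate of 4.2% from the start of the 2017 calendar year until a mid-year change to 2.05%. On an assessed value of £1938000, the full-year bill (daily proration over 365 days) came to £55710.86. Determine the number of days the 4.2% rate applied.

140 days

Let d = days at the first rate; then 365 − d days at the second rate.
£1938000 × [4.2%·d + 2.05%·(365−d)] / 365 = £55710.86
Solving gives d = 140, so the new rate took effect on 21 May 2017.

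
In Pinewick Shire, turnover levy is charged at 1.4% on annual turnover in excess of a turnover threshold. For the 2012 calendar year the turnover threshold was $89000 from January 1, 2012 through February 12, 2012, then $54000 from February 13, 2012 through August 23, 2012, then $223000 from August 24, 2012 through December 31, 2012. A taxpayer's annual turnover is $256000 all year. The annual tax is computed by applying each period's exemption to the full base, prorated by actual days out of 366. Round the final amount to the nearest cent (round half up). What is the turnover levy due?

January 1 – February 12, 2012: 43 days, exemption $89000 → ($256000 − $89000) × 1.4% × 43/366 = $274.6831
February 13 – August 23, 2012: 193 days, exemption $54000 → ($256000 − $54000) × 1.4% × 193/366 = $1491.2678
August 24 – December 31, 2012: 130 days, exemption $223000 → ($256000 − $223000) × 1.4% × 130/366 = $164.0984
Total = $1930.0492

$1930.05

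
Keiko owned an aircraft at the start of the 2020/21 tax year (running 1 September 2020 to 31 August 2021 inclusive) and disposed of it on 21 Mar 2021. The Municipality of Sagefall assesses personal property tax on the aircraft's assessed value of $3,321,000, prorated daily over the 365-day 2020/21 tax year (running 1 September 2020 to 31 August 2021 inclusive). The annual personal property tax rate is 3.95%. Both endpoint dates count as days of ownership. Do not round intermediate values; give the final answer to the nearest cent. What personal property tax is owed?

Days held (1 Sep 2020 – 21 Mar 2021): 202 out of 365
Tax = $3,321,000 × 3.95% × 202/365 = $72,597.9699

$72,597.97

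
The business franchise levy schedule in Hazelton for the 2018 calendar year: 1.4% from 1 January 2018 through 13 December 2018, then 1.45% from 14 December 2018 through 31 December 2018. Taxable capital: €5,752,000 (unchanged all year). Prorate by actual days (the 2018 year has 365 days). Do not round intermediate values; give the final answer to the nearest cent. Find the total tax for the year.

€80,669.83

1 January – 13 December 2018: 347 days at 1.4% → €5,752,000 × 1.4% × 347/365 = €76,556.7562
14 December – 31 December 2018: 18 days at 1.45% → €5,752,000 × 1.45% × 18/365 = €4,113.0740
Total = €80,669.8301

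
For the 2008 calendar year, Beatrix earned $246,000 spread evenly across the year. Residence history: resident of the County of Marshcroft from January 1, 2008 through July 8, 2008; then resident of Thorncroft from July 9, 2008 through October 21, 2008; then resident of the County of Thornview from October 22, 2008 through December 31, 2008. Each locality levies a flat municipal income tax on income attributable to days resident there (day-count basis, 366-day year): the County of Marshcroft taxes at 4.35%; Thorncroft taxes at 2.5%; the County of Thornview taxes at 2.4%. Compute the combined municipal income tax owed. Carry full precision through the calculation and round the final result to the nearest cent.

The County of Marshcroft, January 1 – July 8, 2008: 190 days → $246,000 × 4.35% × 190/366 = $5,555.1639
Thorncroft, July 9 – October 21, 2008: 105 days → $246,000 × 2.5% × 105/366 = $1,764.3443
The County of Thornview, October 22 – December 31, 2008: 71 days → $246,000 × 2.4% × 71/366 = $1,145.3115
Total = $8,464.8197

$8,464.82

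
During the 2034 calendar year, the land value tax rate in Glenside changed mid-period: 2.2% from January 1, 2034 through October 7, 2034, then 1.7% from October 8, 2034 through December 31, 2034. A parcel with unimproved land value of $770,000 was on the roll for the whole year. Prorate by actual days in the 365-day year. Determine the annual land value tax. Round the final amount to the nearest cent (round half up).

$16,043.42

January 1 – October 7, 2034: 280 days at 2.2% → $770,000 × 2.2% × 280/365 = $12,995.0685
October 8 – December 31, 2034: 85 days at 1.7% → $770,000 × 1.7% × 85/365 = $3,048.3562
Total = $16,043.4247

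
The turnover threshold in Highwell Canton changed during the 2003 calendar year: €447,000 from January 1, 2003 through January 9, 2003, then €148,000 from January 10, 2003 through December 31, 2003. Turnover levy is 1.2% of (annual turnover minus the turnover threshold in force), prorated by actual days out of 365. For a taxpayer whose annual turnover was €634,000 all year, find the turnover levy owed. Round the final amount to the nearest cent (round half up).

January 1 – January 9, 2003: 9 days, exemption €447,000 → (€634,000 − €447,000) × 1.2% × 9/365 = €55.3315
January 10 – December 31, 2003: 356 days, exemption €148,000 → (€634,000 − €148,000) × 1.2% × 356/365 = €5,688.1973
Total = €5,743.5288

€5,743.53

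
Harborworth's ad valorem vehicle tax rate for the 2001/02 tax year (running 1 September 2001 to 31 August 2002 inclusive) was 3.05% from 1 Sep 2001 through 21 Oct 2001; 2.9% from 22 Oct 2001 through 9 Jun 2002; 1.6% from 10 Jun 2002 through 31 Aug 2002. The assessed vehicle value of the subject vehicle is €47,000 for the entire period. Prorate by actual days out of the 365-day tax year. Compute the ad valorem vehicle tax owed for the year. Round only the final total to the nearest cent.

1 Sep – 21 Oct 2001: 51 days at 3.05% → €47,000 × 3.05% × 51/365 = €200.2973
22 Oct 2001 – 9 Jun 2002: 231 days at 2.9% → €47,000 × 2.9% × 231/365 = €862.6110
10 Jun – 31 Aug 2002: 83 days at 1.6% → €47,000 × 1.6% × 83/365 = €171.0027
Total = €1,233.9110

€1,233.91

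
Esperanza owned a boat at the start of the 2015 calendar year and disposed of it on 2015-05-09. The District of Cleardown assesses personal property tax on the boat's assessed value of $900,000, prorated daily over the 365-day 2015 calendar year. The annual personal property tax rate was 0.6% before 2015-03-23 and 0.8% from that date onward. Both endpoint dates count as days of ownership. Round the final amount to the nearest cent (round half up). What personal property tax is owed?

$2,145.21

2015-01-01 to 2015-03-22: 81 days at 0.6% → $900,000 × 0.6% × 81/365 = $1,198.3562
2015-03-23 to 2015-05-09: 48 days at 0.8% → $900,000 × 0.8% × 48/365 = $946.8493
Total = $2,145.2055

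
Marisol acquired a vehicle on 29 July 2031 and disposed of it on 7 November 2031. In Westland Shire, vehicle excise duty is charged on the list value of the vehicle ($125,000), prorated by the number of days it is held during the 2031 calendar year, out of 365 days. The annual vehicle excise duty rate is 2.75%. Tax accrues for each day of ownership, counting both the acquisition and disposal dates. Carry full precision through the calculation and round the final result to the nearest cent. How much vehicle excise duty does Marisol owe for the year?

Days held (29 July – 7 November 2031): 102 out of 365
Tax = $125,000 × 2.75% × 102/365 = $960.6164

$960.62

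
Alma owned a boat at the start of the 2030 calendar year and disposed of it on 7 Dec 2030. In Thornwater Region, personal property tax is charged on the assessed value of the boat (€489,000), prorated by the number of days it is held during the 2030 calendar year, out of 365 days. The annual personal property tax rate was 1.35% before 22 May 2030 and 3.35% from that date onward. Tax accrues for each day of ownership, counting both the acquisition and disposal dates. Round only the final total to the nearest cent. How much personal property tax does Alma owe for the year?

1 Jan – 21 May 2030: 141 days at 1.35% → €489,000 × 1.35% × 141/365 = €2,550.1685
22 May – 7 Dec 2030: 200 days at 3.35% → €489,000 × 3.35% × 200/365 = €8,976.1644
Total = €11,526.3329

€11,526.33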